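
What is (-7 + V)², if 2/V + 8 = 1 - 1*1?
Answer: 841/16 ≈ 52.563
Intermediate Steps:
V = -¼ (V = 2/(-8 + (1 - 1*1)) = 2/(-8 + (1 - 1)) = 2/(-8 + 0) = 2/(-8) = 2*(-⅛) = -¼ ≈ -0.25000)
(-7 + V)² = (-7 - ¼)² = (-29/4)² = 841/16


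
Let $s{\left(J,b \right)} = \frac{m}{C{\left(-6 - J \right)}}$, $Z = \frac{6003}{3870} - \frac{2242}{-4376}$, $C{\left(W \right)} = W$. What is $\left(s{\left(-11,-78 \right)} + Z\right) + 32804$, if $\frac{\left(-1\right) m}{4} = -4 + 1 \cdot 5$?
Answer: $\frac{15432252057}{470420} \approx 32805.0$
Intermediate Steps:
$m = -4$ ($m = - 4 \left(-4 + 1 \cdot 5\right) = - 4 \left(-4 + 5\right) = \left(-4\right) 1 = -4$)
$Z = \frac{970713}{470420}$ ($Z = 6003 \cdot \frac{1}{3870} - - \frac{1121}{2188} = \frac{667}{430} + \frac{1121}{2188} = \frac{970713}{470420} \approx 2.0635$)
$s{\left(J,b \right)} = - \frac{4}{-6 - J}$
$\left(s{\left(-11,-78 \right)} + Z\right) + 32804 = \left(\frac{4}{6 - 11} + \frac{970713}{470420}\right) + 32804 = \left(\frac{4}{-5} + \frac{970713}{470420}\right) + 32804 = \left(4 \left(- \frac{1}{5}\right) + \frac{970713}{470420}\right) + 32804 = \left(- \frac{4}{5} + \frac{970713}{470420}\right) + 32804 = \frac{594377}{470420} + 32804 = \frac{15432252057}{470420}$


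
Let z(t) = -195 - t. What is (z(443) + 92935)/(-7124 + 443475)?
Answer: 92297/436351 ≈ 0.21152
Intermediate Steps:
(z(443) + 92935)/(-7124 + 443475) = ((-195 - 1*443) + 92935)/(-7124 + 443475) = ((-195 - 443) + 92935)/436351 = (-638 + 92935)*(1/436351) = 92297*(1/436351) = 92297/436351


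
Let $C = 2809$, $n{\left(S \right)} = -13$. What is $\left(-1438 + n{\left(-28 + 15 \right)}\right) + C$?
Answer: $1358$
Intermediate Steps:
$\left(-1438 + n{\left(-28 + 15 \right)}\right) + C = \left(-1438 - 13\right) + 2809 = -1451 + 2809 = 1358$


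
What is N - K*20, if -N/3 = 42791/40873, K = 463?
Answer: -54087479/5839 ≈ -9263.1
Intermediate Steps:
N = -18339/5839 (N = -128373/40873 = -3*6113/5839 = -18339/5839 ≈ -3.1408)
N - K*20 = -18339/5839 - 463*20 = -18339/5839 - 1*9260 = -18339/5839 - 9260 = -54087479/5839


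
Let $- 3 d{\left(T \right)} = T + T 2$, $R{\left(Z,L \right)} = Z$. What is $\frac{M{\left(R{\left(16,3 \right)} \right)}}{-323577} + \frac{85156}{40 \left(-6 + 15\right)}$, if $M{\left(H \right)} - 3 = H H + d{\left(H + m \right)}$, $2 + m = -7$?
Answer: $\frac{765400897}{3235770} \approx 236.54$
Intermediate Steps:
$m = -9$ ($m = -2 - 7 = -9$)
$d{\left(T \right)} = - T$ ($d{\left(T \right)} = - \frac{T + T 2}{3} = - \frac{T + 2 T}{3} = - \frac{3 T}{3} = - T$)
$M{\left(H \right)} = 12 + H^{2} - H$ ($M{\left(H \right)} = 3 - \left(-9 + H - H H\right) = 3 - \left(-9 + H - H^{2}\right) = 3 + \left(9 + H^{2} - H\right) = 12 + H^{2} - H$)
$\frac{M{\left(R{\left(16,3 \right)} \right)}}{-323577} + \frac{85156}{40 \left(-6 + 15\right)} = \frac{12 + 16^{2} - 16}{-323577} + \frac{85156}{40 \left(-6 + 15\right)} = \left(12 + 256 - 16\right) \left(- \frac{1}{323577}\right) + \frac{85156}{40 \cdot 9} = 252 \left(- \frac{1}{323577}\right) + \frac{85156}{360} = - \frac{28}{35953} + 85156 \cdot \frac{1}{360} = - \frac{28}{35953} + \frac{21289}{90} = \frac{765400897}{3235770}$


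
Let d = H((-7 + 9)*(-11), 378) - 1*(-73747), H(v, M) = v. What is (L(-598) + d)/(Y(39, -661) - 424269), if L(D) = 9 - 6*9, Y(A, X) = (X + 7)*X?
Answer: 4912/535 ≈ 9.1813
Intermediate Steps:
Y(A, X) = X*(7 + X) (Y(A, X) = (7 + X)*X = X*(7 + X))
d = 73725 (d = (-7 + 9)*(-11) - 1*(-73747) = 2*(-11) + 73747 = -22 + 73747 = 73725)
L(D) = -45 (L(D) = 9 - 54 = -45)
(L(-598) + d)/(Y(39, -661) - 424269) = (-45 + 73725)/(-661*(7 - 661) - 424269) = 73680/(-661*(-654) - 424269) = 73680/(432294 - 424269) = 73680/8025 = 73680*(1/8025) = 4912/535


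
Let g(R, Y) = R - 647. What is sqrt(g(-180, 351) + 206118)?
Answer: sqrt(205291) ≈ 453.09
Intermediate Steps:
g(R, Y) = -647 + R
sqrt(g(-180, 351) + 206118) = sqrt((-647 - 180) + 206118) = sqrt(-827 + 206118) = sqrt(205291)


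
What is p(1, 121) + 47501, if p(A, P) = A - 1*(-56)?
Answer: 47558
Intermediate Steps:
p(A, P) = 56 + A (p(A, P) = A + 56 = 56 + A)
p(1, 121) + 47501 = (56 + 1) + 47501 = 57 + 47501 = 47558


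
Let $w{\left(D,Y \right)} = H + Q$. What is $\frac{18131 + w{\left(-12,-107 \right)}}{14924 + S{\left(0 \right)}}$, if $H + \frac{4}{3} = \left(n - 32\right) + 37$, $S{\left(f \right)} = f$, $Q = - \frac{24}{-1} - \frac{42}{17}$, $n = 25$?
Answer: $\frac{132463}{108732} \approx 1.2183$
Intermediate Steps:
$Q = \frac{366}{17}$ ($Q = \left(-24\right) \left(-1\right) - \frac{42}{17} = 24 - \frac{42}{17} = \frac{366}{17} \approx 21.529$)
$H = \frac{86}{3}$ ($H = - \frac{4}{3} + \left(\left(25 - 32\right) + 37\right) = - \frac{4}{3} + \left(-7 + 37\right) = - \frac{4}{3} + 30 = \frac{86}{3} \approx 28.667$)
$w{\left(D,Y \right)} = \frac{2560}{51}$ ($w{\left(D,Y \right)} = \frac{86}{3} + \frac{366}{17} = \frac{2560}{51}$)
$\frac{18131 + w{\left(-12,-107 \right)}}{14924 + S{\left(0 \right)}} = \frac{18131 + \frac{2560}{51}}{14924 + 0} = \frac{927241}{51 \cdot 14924} = \frac{927241}{51} \cdot \frac{1}{14924} = \frac{132463}{108732}$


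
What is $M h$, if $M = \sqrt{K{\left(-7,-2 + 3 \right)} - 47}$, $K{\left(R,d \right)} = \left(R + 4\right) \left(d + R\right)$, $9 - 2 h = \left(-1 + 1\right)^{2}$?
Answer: $\frac{9 i \sqrt{29}}{2} \approx 24.233 i$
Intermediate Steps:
$h = \frac{9}{2}$ ($h = \frac{9}{2} - \frac{\left(-1 + 1\right)^{2}}{2} = \frac{9}{2} - \frac{0^{2}}{2} = \frac{9}{2} - 0 = \frac{9}{2} + 0 = \frac{9}{2} \approx 4.5$)
$K{\left(R,d \right)} = \left(4 + R\right) \left(R + d\right)$
$M = i \sqrt{29}$ ($M = \sqrt{\left(\left(-7\right)^{2} + 4 \left(-7\right) + 4 \left(-2 + 3\right) - 7 \left(-2 + 3\right)\right) - 47} = \sqrt{\left(49 - 28 + 4 \cdot 1 - 7\right) - 47} = \sqrt{\left(49 - 28 + 4 - 7\right) - 47} = \sqrt{18 - 47} = \sqrt{-29} = i \sqrt{29} \approx 5.3852 i$)
$M h = i \sqrt{29} \cdot \frac{9}{2} = \frac{9 i \sqrt{29}}{2}$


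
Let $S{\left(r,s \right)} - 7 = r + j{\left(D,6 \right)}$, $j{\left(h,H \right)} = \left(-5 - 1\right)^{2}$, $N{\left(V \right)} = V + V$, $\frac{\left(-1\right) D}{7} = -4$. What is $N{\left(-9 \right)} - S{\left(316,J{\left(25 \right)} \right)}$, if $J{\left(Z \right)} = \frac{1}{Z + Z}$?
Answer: $-377$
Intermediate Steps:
$D = 28$ ($D = \left(-7\right) \left(-4\right) = 28$)
$J{\left(Z \right)} = \frac{1}{2 Z}$
$N{\left(V \right)} = 2 V$
$j{\left(h,H \right)} = 36$ ($j{\left(h,H \right)} = \left(-6\right)^{2} = 36$)
$S{\left(r,s \right)} = 43 + r$ ($S{\left(r,s \right)} = 7 + \left(r + 36\right) = 7 + \left(36 + r\right) = 43 + r$)
$N{\left(-9 \right)} - S{\left(316,J{\left(25 \right)} \right)} = 2 \left(-9\right) - \left(43 + 316\right) = -18 - 359 = -377$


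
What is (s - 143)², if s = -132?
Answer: 75625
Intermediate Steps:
(s - 143)² = (-132 - 143)² = (-275)² = 75625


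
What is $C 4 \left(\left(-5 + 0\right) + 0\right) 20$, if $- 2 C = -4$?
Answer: $-800$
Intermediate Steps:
$C = 2$ ($C = \left(- \frac{1}{2}\right) \left(-4\right) = 2$)
$C 4 \left(\left(-5 + 0\right) + 0\right) 20 = 2 \cdot 4 \left(\left(-5 + 0\right) + 0\right) 20 = 8 \left(-5 + 0\right) 20 = 8 \left(-5\right) 20 = \left(-40\right) 20 = -800$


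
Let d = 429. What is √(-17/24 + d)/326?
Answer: √61674/3912 ≈ 0.063482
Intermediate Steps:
√(-17/24 + d)/326 = √(-17/24 + 429)/326 = √(-17*1/24 + 429)*(1/326) = √(-17/24 + 429)*(1/326) = √(10279/24)*(1/326) = (√61674/12)*(1/326) = √61674/3912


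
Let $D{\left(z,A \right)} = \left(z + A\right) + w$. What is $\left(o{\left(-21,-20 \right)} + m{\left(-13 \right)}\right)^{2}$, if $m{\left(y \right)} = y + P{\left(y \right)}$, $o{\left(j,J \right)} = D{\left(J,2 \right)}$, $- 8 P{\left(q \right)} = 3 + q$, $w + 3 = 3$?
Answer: $\frac{14161}{16} \approx 885.06$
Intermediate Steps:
$w = 0$ ($w = -3 + 3 = 0$)
$D{\left(z,A \right)} = A + z$ ($D{\left(z,A \right)} = \left(z + A\right) + 0 = \left(A + z\right) + 0 = A + z$)
$P{\left(q \right)} = - \frac{3}{8} - \frac{q}{8}$ ($P{\left(q \right)} = - \frac{3 + q}{8} = - \frac{3}{8} - \frac{q}{8}$)
$o{\left(j,J \right)} = 2 + J$
$m{\left(y \right)} = - \frac{3}{8} + \frac{7 y}{8}$ ($m{\left(y \right)} = y - \left(\frac{3}{8} + \frac{y}{8}\right) = - \frac{3}{8} + \frac{7 y}{8}$)
$\left(o{\left(-21,-20 \right)} + m{\left(-13 \right)}\right)^{2} = \left(\left(2 - 20\right) + \left(- \frac{3}{8} + \frac{7}{8} \left(-13\right)\right)\right)^{2} = \left(-18 - \frac{47}{4}\right)^{2} = \left(- \frac{119}{4}\right)^{2} = \frac{14161}{16}$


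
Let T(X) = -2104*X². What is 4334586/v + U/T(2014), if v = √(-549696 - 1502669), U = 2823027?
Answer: -2823027/8534236384 - 4334586*I*√41885/293195 ≈ -0.00033079 - 3025.7*I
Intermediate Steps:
v = 7*I*√41885 (v = √(-2052365) = 7*I*√41885 ≈ 1432.6*I)
4334586/v + U/T(2014) = 4334586/((7*I*√41885)) + 2823027/((-2104*2014²)) = 4334586*(-I*√41885/293195) + 2823027/((-2104*4056196)) = -4334586*I*√41885/293195 + 2823027/(-8534236384) = -4334586*I*√41885/293195 + 2823027*(-1/8534236384) = -4334586*I*√41885/293195 - 2823027/8534236384 = -2823027/8534236384 - 4334586*I*√41885/293195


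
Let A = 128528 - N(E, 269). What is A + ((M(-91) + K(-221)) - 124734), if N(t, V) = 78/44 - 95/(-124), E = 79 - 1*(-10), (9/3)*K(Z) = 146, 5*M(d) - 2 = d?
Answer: 78204827/20460 ≈ 3822.3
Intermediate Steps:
M(d) = ⅖ + d/5
K(Z) = 146/3 (K(Z) = (⅓)*146 = 146/3)
E = 89 (E = 79 + 10 = 89)
N(t, V) = 3463/1364 (N(t, V) = 78*(1/44) - 95*(-1/124) = 39/22 + 95/124 = 3463/1364)
A = 175308729/1364 (A = 128528 - 1*3463/1364 = 128528 - 3463/1364 = 175308729/1364 ≈ 1.2853e+5)
A + ((M(-91) + K(-221)) - 124734) = 175308729/1364 + (((⅖ + (⅕)*(-91)) + 146/3) - 124734) = 175308729/1364 + (((⅖ - 91/5) + 146/3) - 124734) = 175308729/1364 + ((-89/5 + 146/3) - 124734) = 175308729/1364 + (463/15 - 124734) = 175308729/1364 - 1870547/15 = 78204827/20460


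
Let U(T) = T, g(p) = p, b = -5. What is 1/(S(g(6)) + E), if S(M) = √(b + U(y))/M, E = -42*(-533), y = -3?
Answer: 100737/2255098483 - 3*I*√2/4510196966 ≈ 4.4671e-5 - 9.4068e-10*I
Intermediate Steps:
E = 22386
S(M) = 2*I*√2/M (S(M) = √(-5 - 3)/M = √(-8)/M = (2*I*√2)/M = 2*I*√2/M)
1/(S(g(6)) + E) = 1/(2*I*√2/6 + 22386) = 1/(2*I*√2*(⅙) + 22386) = 1/(I*√2/3 + 22386) = 1/(22386 + I*√2/3)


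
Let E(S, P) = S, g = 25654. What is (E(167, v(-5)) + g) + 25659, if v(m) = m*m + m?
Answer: 51480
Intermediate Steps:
v(m) = m + m² (v(m) = m² + m = m + m²)
(E(167, v(-5)) + g) + 25659 = (167 + 25654) + 25659 = 25821 + 25659 = 51480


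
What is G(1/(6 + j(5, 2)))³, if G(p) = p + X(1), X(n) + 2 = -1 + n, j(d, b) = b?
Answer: -3375/512 ≈ -6.5918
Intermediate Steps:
X(n) = -3 + n (X(n) = -2 + (-1 + n) = -3 + n)
G(p) = -2 + p (G(p) = p + (-3 + 1) = p - 2 = -2 + p)
G(1/(6 + j(5, 2)))³ = (-2 + 1/(6 + 2))³ = (-2 + 1/8)³ = (-2 + ⅛)³ = (-15/8)³ = -3375/512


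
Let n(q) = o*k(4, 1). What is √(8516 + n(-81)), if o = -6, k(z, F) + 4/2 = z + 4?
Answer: 4*√530 ≈ 92.087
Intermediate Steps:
k(z, F) = 2 + z (k(z, F) = -2 + (z + 4) = -2 + (4 + z) = 2 + z)
n(q) = -36 (n(q) = -6*(2 + 4) = -6*6 = -36)
√(8516 + n(-81)) = √(8516 - 36) = √8480 = 4*√530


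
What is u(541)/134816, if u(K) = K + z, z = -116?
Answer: 425/134816 ≈ 0.0031524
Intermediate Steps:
u(K) = -116 + K (u(K) = K - 116 = -116 + K)
u(541)/134816 = (-116 + 541)/134816 = 425*(1/134816) = 425/134816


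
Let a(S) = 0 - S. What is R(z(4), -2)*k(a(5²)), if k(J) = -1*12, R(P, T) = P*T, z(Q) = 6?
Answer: 144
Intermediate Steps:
a(S) = -S
k(J) = -12
R(z(4), -2)*k(a(5²)) = (6*(-2))*(-12) = -12*(-12) = 144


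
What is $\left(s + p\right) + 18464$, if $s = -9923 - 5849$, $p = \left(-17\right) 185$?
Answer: $-453$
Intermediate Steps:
$p = -3145$
$s = -15772$ ($s = -9923 - 5849 = -15772$)
$\left(s + p\right) + 18464 = \left(-15772 - 3145\right) + 18464 = -18917 + 18464 = -453$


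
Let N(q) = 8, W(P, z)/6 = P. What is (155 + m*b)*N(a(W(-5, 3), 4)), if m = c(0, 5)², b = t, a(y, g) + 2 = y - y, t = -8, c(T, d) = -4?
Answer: 216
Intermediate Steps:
W(P, z) = 6*P
a(y, g) = -2 (a(y, g) = -2 + (y - y) = -2 + 0 = -2)
b = -8
m = 16 (m = (-4)² = 16)
(155 + m*b)*N(a(W(-5, 3), 4)) = (155 + 16*(-8))*8 = (155 - 128)*8 = 27*8 = 216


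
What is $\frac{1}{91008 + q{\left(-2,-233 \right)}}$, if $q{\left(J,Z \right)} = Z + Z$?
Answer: $\frac{1}{90542} \approx 1.1045 \cdot 10^{-5}$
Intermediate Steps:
$q{\left(J,Z \right)} = 2 Z$
$\frac{1}{91008 + q{\left(-2,-233 \right)}} = \frac{1}{91008 + 2 \left(-233\right)} = \frac{1}{91008 - 466} = \frac{1}{90542}$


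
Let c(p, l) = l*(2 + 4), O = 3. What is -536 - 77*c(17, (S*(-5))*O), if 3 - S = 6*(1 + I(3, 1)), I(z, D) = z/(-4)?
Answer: 9859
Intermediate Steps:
I(z, D) = -z/4 (I(z, D) = z*(-¼) = -z/4)
S = 3/2 (S = 3 - 6*(1 - ¼*3) = 3 - 6*(1 - ¾) = 3 - 6/4 = 3 - 1*3/2 = 3 - 3/2 = 3/2 ≈ 1.5000)
c(p, l) = 6*l (c(p, l) = l*6 = 6*l)
-536 - 77*c(17, (S*(-5))*O) = -536 - 462*((3/2)*(-5))*3 = -536 - 462*(-15/2*3) = -536 - 462*(-45)/2 = -536 - 77*(-135) = -536 + 10395 = 9859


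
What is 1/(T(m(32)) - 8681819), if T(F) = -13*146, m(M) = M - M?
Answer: -1/8683717 ≈ -1.1516e-7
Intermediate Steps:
m(M) = 0
T(F) = -1898
1/(T(m(32)) - 8681819) = 1/(-1898 - 8681819) = 1/(-8683717) = -1/8683717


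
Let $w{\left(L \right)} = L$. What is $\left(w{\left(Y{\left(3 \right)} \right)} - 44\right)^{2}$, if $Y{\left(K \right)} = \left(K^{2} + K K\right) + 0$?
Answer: $676$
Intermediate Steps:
$Y{\left(K \right)} = 2 K^{2}$ ($Y{\left(K \right)} = \left(K^{2} + K^{2}\right) + 0 = 2 K^{2} + 0 = 2 K^{2}$)
$\left(w{\left(Y{\left(3 \right)} \right)} - 44\right)^{2} = \left(2 \cdot 3^{2} - 44\right)^{2} = \left(2 \cdot 9 - 44\right)^{2} = \left(18 - 44\right)^{2} = \left(-26\right)^{2} = 676$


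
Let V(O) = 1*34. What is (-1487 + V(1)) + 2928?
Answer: 1475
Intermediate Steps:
V(O) = 34
(-1487 + V(1)) + 2928 = (-1487 + 34) + 2928 = -1453 + 2928 = 1475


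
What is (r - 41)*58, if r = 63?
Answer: 1276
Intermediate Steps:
(r - 41)*58 = (63 - 41)*58 = 22*58 = 1276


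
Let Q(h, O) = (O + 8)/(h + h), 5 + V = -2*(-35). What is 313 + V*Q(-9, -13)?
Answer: 5959/18 ≈ 331.06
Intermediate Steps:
V = 65 (V = -5 - 2*(-35) = -5 + 70 = 65)
Q(h, O) = (8 + O)/(2*h) (Q(h, O) = (8 + O)/((2*h)) = (8 + O)*(1/(2*h)) = (8 + O)/(2*h))
313 + V*Q(-9, -13) = 313 + 65*((½)*(8 - 13)/(-9)) = 313 + 65*((½)*(-⅑)*(-5)) = 313 + 65*(5/18) = 313 + 325/18 = 5959/18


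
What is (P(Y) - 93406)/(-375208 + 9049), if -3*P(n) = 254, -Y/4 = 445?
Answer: 280472/1098477 ≈ 0.25533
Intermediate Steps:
Y = -1780 (Y = -4*445 = -1780)
P(n) = -254/3 (P(n) = -1/3*254 = -254/3)
(P(Y) - 93406)/(-375208 + 9049) = (-254/3 - 93406)/(-375208 + 9049) = -280472/3/(-366159) = -280472/3*(-1/366159) = 280472/1098477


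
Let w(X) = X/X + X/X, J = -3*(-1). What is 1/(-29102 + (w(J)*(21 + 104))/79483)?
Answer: -79483/2313114016 ≈ -3.4362e-5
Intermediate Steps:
J = 3
w(X) = 2 (w(X) = 1 + 1 = 2)
1/(-29102 + (w(J)*(21 + 104))/79483) = 1/(-29102 + (2*(21 + 104))/79483) = 1/(-29102 + (2*125)*(1/79483)) = 1/(-29102 + 250*(1/79483)) = 1/(-29102 + 250/79483) = 1/(-2313114016/79483) = -79483/2313114016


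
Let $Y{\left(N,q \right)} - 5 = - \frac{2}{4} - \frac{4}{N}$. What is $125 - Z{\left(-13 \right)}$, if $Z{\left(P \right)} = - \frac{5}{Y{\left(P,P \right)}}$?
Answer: $\frac{3151}{25} \approx 126.04$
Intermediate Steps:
$Y{\left(N,q \right)} = \frac{9}{2} - \frac{4}{N}$ ($Y{\left(N,q \right)} = 5 - \left(\frac{1}{2} + \frac{4}{N}\right) = \frac{9}{2} - \frac{4}{N}$)
$Z{\left(P \right)} = - \frac{5}{\frac{9}{2} - \frac{4}{P}}$
$125 - Z{\left(-13 \right)} = 125 - \left(-10\right) \left(-13\right) \frac{1}{-8 + 9 \left(-13\right)} = 125 - \left(-10\right) \left(-13\right) \frac{1}{-8 - 117} = 125 - \left(-10\right) \left(-13\right) \frac{1}{-125} = 125 - \left(-10\right) \left(-13\right) \left(- \frac{1}{125}\right) = 125 - - \frac{26}{25} = 125 + \frac{26}{25} = \frac{3151}{25}$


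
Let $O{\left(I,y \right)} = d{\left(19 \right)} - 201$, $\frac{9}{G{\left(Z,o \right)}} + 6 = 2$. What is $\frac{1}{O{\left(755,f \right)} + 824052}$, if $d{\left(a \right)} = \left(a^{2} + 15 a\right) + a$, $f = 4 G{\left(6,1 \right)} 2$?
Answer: $\frac{1}{824516} \approx 1.2128 \cdot 10^{-6}$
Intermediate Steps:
$G{\left(Z,o \right)} = - \frac{9}{4}$ ($G{\left(Z,o \right)} = \frac{9}{-6 + 2} = \frac{9}{-4} = 9 \left(- \frac{1}{4}\right) = - \frac{9}{4}$)
$f = -18$ ($f = 4 \left(- \frac{9}{4}\right) 2 = \left(-9\right) 2 = -18$)
$d{\left(a \right)} = a^{2} + 16 a$
$O{\left(I,y \right)} = 464$ ($O{\left(I,y \right)} = 19 \left(16 + 19\right) - 201 = 19 \cdot 35 - 201 = 665 - 201 = 464$)
$\frac{1}{O{\left(755,f \right)} + 824052} = \frac{1}{464 + 824052} = \frac{1}{824516}$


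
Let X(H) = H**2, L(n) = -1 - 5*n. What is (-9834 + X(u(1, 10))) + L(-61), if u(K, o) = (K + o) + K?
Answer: -9386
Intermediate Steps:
u(K, o) = o + 2*K
(-9834 + X(u(1, 10))) + L(-61) = (-9834 + (10 + 2*1)**2) + (-1 - 5*(-61)) = (-9834 + (10 + 2)**2) + (-1 + 305) = (-9834 + 12**2) + 304 = (-9834 + 144) + 304 = -9690 + 304 = -9386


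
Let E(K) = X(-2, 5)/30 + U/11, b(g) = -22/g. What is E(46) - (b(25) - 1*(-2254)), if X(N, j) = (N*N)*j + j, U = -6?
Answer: -3717173/1650 ≈ -2252.8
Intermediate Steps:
X(N, j) = j + j*N² (X(N, j) = N²*j + j = j*N² + j = j + j*N²)
E(K) = 19/66 (E(K) = (5*(1 + (-2)²))/30 - 6/11 = (5*(1 + 4))*(1/30) - 6*1/11 = (5*5)*(1/30) - 6/11 = 25*(1/30) - 6/11 = ⅚ - 6/11 = 19/66)
E(46) - (b(25) - 1*(-2254)) = 19/66 - (-22/25 - 1*(-2254)) = 19/66 - (-22*1/25 + 2254) = 19/66 - (-22/25 + 2254) = 19/66 - 1*56328/25 = 19/66 - 56328/25 = -3717173/1650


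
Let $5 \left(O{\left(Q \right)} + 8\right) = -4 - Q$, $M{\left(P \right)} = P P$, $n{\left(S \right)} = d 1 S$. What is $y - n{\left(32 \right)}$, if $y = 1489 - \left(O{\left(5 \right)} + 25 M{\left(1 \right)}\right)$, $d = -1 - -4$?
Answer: $\frac{6889}{5} \approx 1377.8$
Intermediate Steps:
$d = 3$ ($d = -1 + 4 = 3$)
$n{\left(S \right)} = 3 S$ ($n{\left(S \right)} = 3 \cdot 1 S = 3 S$)
$M{\left(P \right)} = P^{2}$
$O{\left(Q \right)} = - \frac{44}{5} - \frac{Q}{5}$ ($O{\left(Q \right)} = -8 + \frac{-4 - Q}{5} = -8 - \left(\frac{4}{5} + \frac{Q}{5}\right) = - \frac{44}{5} - \frac{Q}{5}$)
$y = \frac{7369}{5}$ ($y = 1489 - \left(\left(- \frac{44}{5} - 1\right) + 25 \cdot 1^{2}\right) = 1489 - \left(\left(- \frac{44}{5} - 1\right) + 25 \cdot 1\right) = 1489 - \left(- \frac{49}{5} + 25\right) = 1489 - \frac{76}{5} = \frac{7369}{5} \approx 1473.8$)
$y - n{\left(32 \right)} = \frac{7369}{5} - 3 \cdot 32 = \frac{7369}{5} - 96 = \frac{6889}{5}$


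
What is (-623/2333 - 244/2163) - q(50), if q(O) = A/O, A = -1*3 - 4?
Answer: -60516097/252313950 ≈ -0.23984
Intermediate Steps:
A = -7 (A = -3 - 4 = -7)
q(O) = -7/O
(-623/2333 - 244/2163) - q(50) = (-623/2333 - 244/2163) - (-7)/50 = (-623*1/2333 - 244*1/2163) - (-7)/50 = (-623/2333 - 244/2163) - 1*(-7/50) = -1916801/5046279 + 7/50 = -60516097/252313950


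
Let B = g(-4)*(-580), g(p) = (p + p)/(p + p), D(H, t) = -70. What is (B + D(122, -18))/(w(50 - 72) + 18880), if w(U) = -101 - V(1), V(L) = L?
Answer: -325/9389 ≈ -0.034615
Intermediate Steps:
g(p) = 1 (g(p) = (2*p)/((2*p)) = (2*p)*(1/(2*p)) = 1)
B = -580 (B = 1*(-580) = -580)
w(U) = -102 (w(U) = -101 - 1*1 = -101 - 1 = -102)
(B + D(122, -18))/(w(50 - 72) + 18880) = (-580 - 70)/(-102 + 18880) = -650/18778 = -650*1/18778 = -325/9389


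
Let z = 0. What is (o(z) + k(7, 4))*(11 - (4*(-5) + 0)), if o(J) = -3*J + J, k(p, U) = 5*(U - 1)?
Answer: 465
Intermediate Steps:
k(p, U) = -5 + 5*U (k(p, U) = 5*(-1 + U) = -5 + 5*U)
o(J) = -2*J
(o(z) + k(7, 4))*(11 - (4*(-5) + 0)) = (-2*0 + (-5 + 5*4))*(11 - (4*(-5) + 0)) = (0 + (-5 + 20))*(11 - (-20 + 0)) = (0 + 15)*(11 - 1*(-20)) = 15*(11 + 20) = 15*31 = 465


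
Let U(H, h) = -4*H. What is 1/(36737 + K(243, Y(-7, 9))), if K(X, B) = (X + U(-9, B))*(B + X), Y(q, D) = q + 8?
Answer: 1/104813 ≈ 9.5408e-6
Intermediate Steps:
Y(q, D) = 8 + q
K(X, B) = (36 + X)*(B + X) (K(X, B) = (X - 4*(-9))*(B + X) = (X + 36)*(B + X) = (36 + X)*(B + X))
1/(36737 + K(243, Y(-7, 9))) = 1/(36737 + (243² + 36*(8 - 7) + 36*243 + (8 - 7)*243)) = 1/(36737 + (59049 + 36*1 + 8748 + 1*243)) = 1/(36737 + (59049 + 36 + 8748 + 243)) = 1/(36737 + 68076) = 1/104813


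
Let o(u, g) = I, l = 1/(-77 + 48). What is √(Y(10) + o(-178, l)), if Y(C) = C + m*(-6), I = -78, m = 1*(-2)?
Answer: 2*I*√14 ≈ 7.4833*I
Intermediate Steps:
l = -1/29 (l = 1/(-29) = -1/29 ≈ -0.034483)
m = -2
o(u, g) = -78
Y(C) = 12 + C (Y(C) = C - 2*(-6) = C + 12 = 12 + C)
√(Y(10) + o(-178, l)) = √((12 + 10) - 78) = √(22 - 78) = √(-56) = 2*I*√14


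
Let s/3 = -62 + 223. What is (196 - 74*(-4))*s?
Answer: 237636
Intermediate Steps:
s = 483 (s = 3*(-62 + 223) = 3*161 = 483)
(196 - 74*(-4))*s = (196 - 74*(-4))*483 = (196 + 296)*483 = 492*483 = 237636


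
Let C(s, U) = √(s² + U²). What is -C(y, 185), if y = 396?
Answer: -√191041 ≈ -437.08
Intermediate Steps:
C(s, U) = √(U² + s²)
-C(y, 185) = -√(185² + 396²) = -√(34225 + 156816) = -√191041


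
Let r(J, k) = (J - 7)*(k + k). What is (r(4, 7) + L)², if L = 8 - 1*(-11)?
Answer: 529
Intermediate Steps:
L = 19 (L = 8 + 11 = 19)
r(J, k) = 2*k*(-7 + J) (r(J, k) = (-7 + J)*(2*k) = 2*k*(-7 + J))
(r(4, 7) + L)² = (2*7*(-7 + 4) + 19)² = (2*7*(-3) + 19)² = (-42 + 19)² = (-23)² = 529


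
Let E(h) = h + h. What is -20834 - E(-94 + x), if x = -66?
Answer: -20514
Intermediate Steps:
E(h) = 2*h
-20834 - E(-94 + x) = -20834 - 2*(-94 - 66) = -20834 - 2*(-160) = -20834 - 1*(-320) = -20834 + 320 = -20514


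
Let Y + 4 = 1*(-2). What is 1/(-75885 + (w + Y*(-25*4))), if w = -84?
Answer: -1/75369 ≈ -1.3268e-5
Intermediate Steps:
Y = -6 (Y = -4 + 1*(-2) = -4 - 2 = -6)
1/(-75885 + (w + Y*(-25*4))) = 1/(-75885 + (-84 - (-150)*4)) = 1/(-75885 + (-84 - 6*(-100))) = 1/(-75885 + (-84 + 600)) = 1/(-75885 + 516) = 1/(-75369) = -1/75369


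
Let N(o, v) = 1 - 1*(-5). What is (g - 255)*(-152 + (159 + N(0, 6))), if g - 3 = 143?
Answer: -1417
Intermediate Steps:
N(o, v) = 6 (N(o, v) = 1 + 5 = 6)
g = 146 (g = 3 + 143 = 146)
(g - 255)*(-152 + (159 + N(0, 6))) = (146 - 255)*(-152 + (159 + 6)) = -109*(-152 + 165) = -109*13 = -1417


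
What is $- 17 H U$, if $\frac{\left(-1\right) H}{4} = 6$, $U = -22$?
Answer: $-8976$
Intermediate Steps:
$H = -24$ ($H = \left(-4\right) 6 = -24$)
$- 17 H U = \left(-17\right) \left(-24\right) \left(-22\right) = 408 \left(-22\right) = -8976$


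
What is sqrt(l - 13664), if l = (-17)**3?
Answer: I*sqrt(18577) ≈ 136.3*I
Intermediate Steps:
l = -4913
sqrt(l - 13664) = sqrt(-4913 - 13664) = sqrt(-18577) = I*sqrt(18577)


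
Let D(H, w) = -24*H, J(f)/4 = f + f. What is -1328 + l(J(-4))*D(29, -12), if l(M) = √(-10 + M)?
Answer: -1328 - 696*I*√42 ≈ -1328.0 - 4510.6*I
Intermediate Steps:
J(f) = 8*f (J(f) = 4*(f + f) = 4*(2*f) = 8*f)
-1328 + l(J(-4))*D(29, -12) = -1328 + √(-10 + 8*(-4))*(-24*29) = -1328 + √(-10 - 32)*(-696) = -1328 + √(-42)*(-696) = -1328 + (I*√42)*(-696) = -1328 - 696*I*√42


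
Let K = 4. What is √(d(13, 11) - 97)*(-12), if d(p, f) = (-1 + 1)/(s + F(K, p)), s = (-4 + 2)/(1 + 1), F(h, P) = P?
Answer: -12*I*√97 ≈ -118.19*I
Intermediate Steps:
s = -1 (s = -2/2 = -2*½ = -1)
d(p, f) = 0 (d(p, f) = (-1 + 1)/(-1 + p) = 0/(-1 + p) = 0)
√(d(13, 11) - 97)*(-12) = √(0 - 97)*(-12) = √(-97)*(-12) = (I*√97)*(-12) = -12*I*√97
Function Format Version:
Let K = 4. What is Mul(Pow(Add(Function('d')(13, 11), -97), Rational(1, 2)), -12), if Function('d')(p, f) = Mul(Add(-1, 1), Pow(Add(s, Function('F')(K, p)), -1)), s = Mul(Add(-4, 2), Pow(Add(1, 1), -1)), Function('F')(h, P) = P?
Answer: Mul(-12, I, Pow(97, Rational(1, 2))) ≈ Mul(-118.19, I)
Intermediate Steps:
s = -1 (s = Mul(-2, Pow(2, -1)) = Mul(-2, Rational(1, 2)) = -1)
Function('d')(p, f) = 0 (Function('d')(p, f) = Mul(Add(-1, 1), Pow(Add(-1, p), -1)) = Mul(0, Pow(Add(-1, p), -1)) = 0)
Mul(Pow(Add(Function('d')(13, 11), -97), Rational(1, 2)), -12) = Mul(Pow(Add(0, -97), Rational(1, 2)), -12) = Mul(Pow(-97, Rational(1, 2)), -12) = Mul(Mul(I, Pow(97, Rational(1, 2))), -12) = Mul(-12, I, Pow(97, Rational(1, 2)))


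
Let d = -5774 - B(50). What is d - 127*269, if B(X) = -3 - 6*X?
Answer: -39634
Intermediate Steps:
d = -5471 (d = -5774 - (-3 - 6*50) = -5774 - (-3 - 300) = -5774 - 1*(-303) = -5774 + 303 = -5471)
d - 127*269 = -5471 - 127*269 = -5471 - 1*34163 = -5471 - 34163 = -39634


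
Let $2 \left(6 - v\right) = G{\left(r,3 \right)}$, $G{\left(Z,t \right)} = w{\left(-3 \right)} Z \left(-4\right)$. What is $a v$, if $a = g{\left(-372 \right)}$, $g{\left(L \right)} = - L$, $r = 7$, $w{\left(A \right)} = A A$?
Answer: $49104$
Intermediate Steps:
$w{\left(A \right)} = A^{2}$
$a = 372$ ($a = \left(-1\right) \left(-372\right) = 372$)
$G{\left(Z,t \right)} = - 36 Z$ ($G{\left(Z,t \right)} = \left(-3\right)^{2} Z \left(-4\right) = 9 Z \left(-4\right) = - 36 Z$)
$v = 132$ ($v = 6 - \frac{\left(-36\right) 7}{2} = 6 - -126 = 6 + 126 = 132$)
$a v = 372 \cdot 132 = 49104$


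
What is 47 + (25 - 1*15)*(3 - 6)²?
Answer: 137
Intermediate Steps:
47 + (25 - 1*15)*(3 - 6)² = 47 + (25 - 15)*(-3)² = 47 + 10*9 = 47 + 90 = 137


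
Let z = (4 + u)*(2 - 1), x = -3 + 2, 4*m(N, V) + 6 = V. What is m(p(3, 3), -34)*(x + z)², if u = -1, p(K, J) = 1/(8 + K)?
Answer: -40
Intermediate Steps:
m(N, V) = -3/2 + V/4
x = -1
z = 3 (z = (4 - 1)*(2 - 1) = 3*1 = 3)
m(p(3, 3), -34)*(x + z)² = (-3/2 + (¼)*(-34))*(-1 + 3)² = (-3/2 - 17/2)*2² = -10*4 = -40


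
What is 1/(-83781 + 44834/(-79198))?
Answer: -39599/3317666236 ≈ -1.1936e-5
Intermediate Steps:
1/(-83781 + 44834/(-79198)) = 1/(-83781 + 44834*(-1/79198)) = 1/(-83781 - 22417/39599) = 1/(-3317666236/39599) = -39599/3317666236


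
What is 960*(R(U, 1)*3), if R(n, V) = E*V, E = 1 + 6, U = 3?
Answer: 20160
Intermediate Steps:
E = 7
R(n, V) = 7*V
960*(R(U, 1)*3) = 960*((7*1)*3) = 960*(7*3) = 960*21 = 20160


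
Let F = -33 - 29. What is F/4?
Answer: -31/2 ≈ -15.500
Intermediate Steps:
F = -62
F/4 = -62/4 = (¼)*(-62) = -31/2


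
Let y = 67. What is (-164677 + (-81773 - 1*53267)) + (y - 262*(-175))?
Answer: -253800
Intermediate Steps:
(-164677 + (-81773 - 1*53267)) + (y - 262*(-175)) = (-164677 + (-81773 - 1*53267)) + (67 - 262*(-175)) = (-164677 + (-81773 - 53267)) + (67 + 45850) = (-164677 - 135040) + 45917 = -299717 + 45917 = -253800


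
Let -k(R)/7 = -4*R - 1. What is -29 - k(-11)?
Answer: 272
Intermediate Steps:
k(R) = 7 + 28*R (k(R) = -7*(-4*R - 1) = -7*(-1 - 4*R) = 7 + 28*R)
-29 - k(-11) = -29 - (7 + 28*(-11)) = -29 - (7 - 308) = -29 - 1*(-301) = -29 + 301 = 272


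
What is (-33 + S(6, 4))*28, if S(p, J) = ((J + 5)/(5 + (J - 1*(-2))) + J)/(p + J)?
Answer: -50078/55 ≈ -910.51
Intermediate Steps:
S(p, J) = (J + (5 + J)/(7 + J))/(J + p) (S(p, J) = ((5 + J)/(5 + (J + 2)) + J)/(J + p) = ((5 + J)/(5 + (2 + J)) + J)/(J + p) = ((5 + J)/(7 + J) + J)/(J + p) = (J + (5 + J)/(7 + J))/(J + p))
(-33 + S(6, 4))*28 = (-33 + (5 + 4² + 8*4)/(4² + 7*4 + 7*6 + 4*6))*28 = (-33 + (5 + 16 + 32)/(16 + 28 + 42 + 24))*28 = (-33 + 53/110)*28 = -3577/110*28 = -50078/55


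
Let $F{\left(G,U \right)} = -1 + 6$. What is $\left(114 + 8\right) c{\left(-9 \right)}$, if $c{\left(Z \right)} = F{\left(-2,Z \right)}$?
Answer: $610$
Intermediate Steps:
$F{\left(G,U \right)} = 5$
$c{\left(Z \right)} = 5$
$\left(114 + 8\right) c{\left(-9 \right)} = \left(114 + 8\right) 5 = 122 \cdot 5 = 610$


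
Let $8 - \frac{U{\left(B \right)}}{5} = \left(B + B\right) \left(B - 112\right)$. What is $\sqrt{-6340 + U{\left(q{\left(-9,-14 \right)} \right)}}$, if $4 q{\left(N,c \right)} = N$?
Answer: $\frac{3 i \sqrt{15770}}{4} \approx 94.184 i$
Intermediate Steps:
$q{\left(N,c \right)} = \frac{N}{4}$
$U{\left(B \right)} = 40 - 10 B \left(-112 + B\right)$ ($U{\left(B \right)} = 40 - 5 \left(B + B\right) \left(B - 112\right) = 40 - 5 \cdot 2 B \left(-112 + B\right) = 40 - 10 B \left(-112 + B\right)$)
$\sqrt{-6340 + U{\left(q{\left(-9,-14 \right)} \right)}} = \sqrt{-6340 + \left(40 - 10 \left(\frac{1}{4} \left(-9\right)\right)^{2} + 1120 \cdot \frac{1}{4} \left(-9\right)\right)} = \sqrt{-6340 + \left(40 - 10 \left(- \frac{9}{4}\right)^{2} + 1120 \left(- \frac{9}{4}\right)\right)} = \sqrt{-6340 - \frac{20245}{8}} = \sqrt{- \frac{70965}{8}} = \frac{3 i \sqrt{15770}}{4}$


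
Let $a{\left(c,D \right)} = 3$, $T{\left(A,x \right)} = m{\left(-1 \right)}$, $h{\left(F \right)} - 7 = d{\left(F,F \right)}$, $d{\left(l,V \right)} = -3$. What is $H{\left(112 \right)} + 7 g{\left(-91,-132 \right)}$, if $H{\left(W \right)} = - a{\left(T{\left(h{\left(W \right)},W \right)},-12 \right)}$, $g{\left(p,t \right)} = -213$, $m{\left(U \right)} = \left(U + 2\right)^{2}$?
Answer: $-1494$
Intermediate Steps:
$h{\left(F \right)} = 4$ ($h{\left(F \right)} = 7 - 3 = 4$)
$m{\left(U \right)} = \left(2 + U\right)^{2}$
$T{\left(A,x \right)} = 1$ ($T{\left(A,x \right)} = \left(2 - 1\right)^{2} = 1^{2} = 1$)
$H{\left(W \right)} = -3$ ($H{\left(W \right)} = \left(-1\right) 3 = -3$)
$H{\left(112 \right)} + 7 g{\left(-91,-132 \right)} = -3 + 7 \left(-213\right) = -3 - 1491 = -1494$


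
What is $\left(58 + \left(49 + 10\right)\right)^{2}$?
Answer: $13689$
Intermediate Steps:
$\left(58 + \left(49 + 10\right)\right)^{2} = \left(58 + 59\right)^{2} = 117^{2} = 13689$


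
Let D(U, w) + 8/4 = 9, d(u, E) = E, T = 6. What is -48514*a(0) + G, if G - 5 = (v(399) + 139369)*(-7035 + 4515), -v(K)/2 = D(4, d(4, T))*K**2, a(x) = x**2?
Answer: 5265401405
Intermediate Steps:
D(U, w) = 7 (D(U, w) = -2 + 9 = 7)
v(K) = -14*K**2
G = 5265401405 (G = 5 + (-14*399**2 + 139369)*(-7035 + 4515) = 5 + (-14*159201 + 139369)*(-2520) = 5 + (-2228814 + 139369)*(-2520) = 5 - 2089445*(-2520) = 5 + 5265401400 = 5265401405)
-48514*a(0) + G = -48514*0**2 + 5265401405 = -48514*0 + 5265401405 = 0 + 5265401405 = 5265401405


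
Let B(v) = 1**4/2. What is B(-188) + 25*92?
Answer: 4601/2 ≈ 2300.5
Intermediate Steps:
B(v) = 1/2 (B(v) = 1*(1/2) = 1/2)
B(-188) + 25*92 = 1/2 + 25*92 = 1/2 + 2300 = 4601/2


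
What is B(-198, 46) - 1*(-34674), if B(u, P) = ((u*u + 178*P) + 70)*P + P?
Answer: 2217972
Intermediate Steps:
B(u, P) = P + P*(70 + u² + 178*P) (B(u, P) = ((u² + 178*P) + 70)*P + P = (70 + u² + 178*P)*P + P = P*(70 + u² + 178*P) + P = P + P*(70 + u² + 178*P))
B(-198, 46) - 1*(-34674) = 46*(71 + (-198)² + 178*46) - 1*(-34674) = 46*(71 + 39204 + 8188) + 34674 = 46*47463 + 34674 = 2183298 + 34674 = 2217972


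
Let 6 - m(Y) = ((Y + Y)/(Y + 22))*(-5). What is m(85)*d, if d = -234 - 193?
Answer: -637084/107 ≈ -5954.1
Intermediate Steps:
m(Y) = 6 + 10*Y/(22 + Y) (m(Y) = 6 - (Y + Y)/(Y + 22)*(-5) = 6 - (2*Y)/(22 + Y)*(-5) = 6 - 2*Y/(22 + Y)*(-5) = 6 - (-10)*Y/(22 + Y) = 6 + 10*Y/(22 + Y))
d = -427
m(85)*d = (4*(33 + 4*85)/(22 + 85))*(-427) = (4*(33 + 340)/107)*(-427) = (4*(1/107)*373)*(-427) = (1492/107)*(-427) = -637084/107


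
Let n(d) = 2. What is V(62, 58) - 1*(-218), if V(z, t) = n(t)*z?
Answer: 342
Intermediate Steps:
V(z, t) = 2*z
V(62, 58) - 1*(-218) = 2*62 - 1*(-218) = 124 + 218 = 342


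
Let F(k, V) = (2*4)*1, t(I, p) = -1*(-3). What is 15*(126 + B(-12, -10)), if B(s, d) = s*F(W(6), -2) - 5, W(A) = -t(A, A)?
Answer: 375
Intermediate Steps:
t(I, p) = 3
W(A) = -3 (W(A) = -1*3 = -3)
F(k, V) = 8 (F(k, V) = 8*1 = 8)
B(s, d) = -5 + 8*s (B(s, d) = s*8 - 5 = 8*s - 5 = -5 + 8*s)
15*(126 + B(-12, -10)) = 15*(126 + (-5 + 8*(-12))) = 15*(126 + (-5 - 96)) = 15*(126 - 101) = 15*25 = 375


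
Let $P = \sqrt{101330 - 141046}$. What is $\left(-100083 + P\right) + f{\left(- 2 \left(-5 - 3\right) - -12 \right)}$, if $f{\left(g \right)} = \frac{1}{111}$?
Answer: $- \frac{11109212}{111} + 2 i \sqrt{9929} \approx -1.0008 \cdot 10^{5} + 199.29 i$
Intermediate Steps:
$f{\left(g \right)} = \frac{1}{111}$
$P = 2 i \sqrt{9929}$ ($P = \sqrt{-39716} = 2 i \sqrt{9929} \approx 199.29 i$)
$\left(-100083 + P\right) + f{\left(- 2 \left(-5 - 3\right) - -12 \right)} = \left(-100083 + 2 i \sqrt{9929}\right) + \frac{1}{111} = - \frac{11109212}{111} + 2 i \sqrt{9929}$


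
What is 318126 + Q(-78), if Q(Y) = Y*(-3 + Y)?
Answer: 324444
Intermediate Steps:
318126 + Q(-78) = 318126 - 78*(-3 - 78) = 318126 - 78*(-81) = 318126 + 6318 = 324444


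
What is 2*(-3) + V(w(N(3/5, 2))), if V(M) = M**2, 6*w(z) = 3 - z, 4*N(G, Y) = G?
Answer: -9239/1600 ≈ -5.7744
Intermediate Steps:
N(G, Y) = G/4
w(z) = 1/2 - z/6 (w(z) = (3 - z)/6 = 1/2 - z/6)
2*(-3) + V(w(N(3/5, 2))) = 2*(-3) + (1/2 - 3/5/24)**2 = -6 + (1/2 - 3*(1/5)/24)**2 = -6 + (1/2 - 3/(24*5))**2 = -6 + (1/2 - 1/6*3/20)**2 = -6 + (1/2 - 1/40)**2 = -6 + (19/40)**2 = -6 + 361/1600 = -9239/1600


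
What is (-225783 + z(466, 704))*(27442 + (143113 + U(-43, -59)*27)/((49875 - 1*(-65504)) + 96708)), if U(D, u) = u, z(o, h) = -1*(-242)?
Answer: -1312701165188934/212087 ≈ -6.1894e+9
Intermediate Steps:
z(o, h) = 242
(-225783 + z(466, 704))*(27442 + (143113 + U(-43, -59)*27)/((49875 - 1*(-65504)) + 96708)) = (-225783 + 242)*(27442 + (143113 - 59*27)/((49875 - 1*(-65504)) + 96708)) = -225541*(27442 + (143113 - 1593)/((49875 + 65504) + 96708)) = -225541*(27442 + 141520/(115379 + 96708)) = -225541*(27442 + 141520/212087) = -225541*5820232974/212087 = -1312701165188934/212087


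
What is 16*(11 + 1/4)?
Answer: 180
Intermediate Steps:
16*(11 + 1/4) = 16*(11 + 1*(¼)) = 16*(11 + ¼) = 16*(45/4) = 180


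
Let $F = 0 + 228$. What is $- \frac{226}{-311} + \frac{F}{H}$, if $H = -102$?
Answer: $- \frac{7976}{5287} \approx -1.5086$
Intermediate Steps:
$F = 228$
$- \frac{226}{-311} + \frac{F}{H} = - \frac{226}{-311} + \frac{228}{-102} = \left(-226\right) \left(- \frac{1}{311}\right) + 228 \left(- \frac{1}{102}\right) = \frac{226}{311} - \frac{38}{17} = - \frac{7976}{5287}$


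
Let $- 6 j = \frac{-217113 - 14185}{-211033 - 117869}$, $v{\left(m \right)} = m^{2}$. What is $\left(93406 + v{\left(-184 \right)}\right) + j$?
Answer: $\frac{125570063323}{986706} \approx 1.2726 \cdot 10^{5}$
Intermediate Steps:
$j = - \frac{115649}{986706}$ ($j = - \frac{\left(-217113 - 14185\right) \frac{1}{-211033 - 117869}}{6} = - \frac{\left(-231298\right) \frac{1}{-328902}}{6} = - \frac{\left(-231298\right) \left(- \frac{1}{328902}\right)}{6} = \left(- \frac{1}{6}\right) \frac{115649}{164451} = - \frac{115649}{986706} \approx -0.11721$)
$\left(93406 + v{\left(-184 \right)}\right) + j = \left(93406 + \left(-184\right)^{2}\right) - \frac{115649}{986706} = \left(93406 + 33856\right) - \frac{115649}{986706} = 127262 - \frac{115649}{986706} = \frac{125570063323}{986706}$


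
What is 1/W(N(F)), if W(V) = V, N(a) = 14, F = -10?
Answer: 1/14 ≈ 0.071429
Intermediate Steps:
1/W(N(F)) = 1/14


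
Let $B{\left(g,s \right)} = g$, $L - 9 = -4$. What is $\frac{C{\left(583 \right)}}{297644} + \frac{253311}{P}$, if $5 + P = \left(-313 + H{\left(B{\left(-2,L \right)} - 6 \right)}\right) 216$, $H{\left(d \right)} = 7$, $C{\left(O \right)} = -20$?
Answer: $- \frac{18849455326}{4918641511} \approx -3.8322$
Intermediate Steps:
$L = 5$ ($L = 9 - 4 = 5$)
$P = -66101$ ($P = -5 + \left(-313 + 7\right) 216 = -5 - 66096 = -66101$)
$\frac{C{\left(583 \right)}}{297644} + \frac{253311}{P} = - \frac{20}{297644} + \frac{253311}{-66101} = \left(-20\right) \frac{1}{297644} + 253311 \left(- \frac{1}{66101}\right) = - \frac{5}{74411} - \frac{253311}{66101} = - \frac{18849455326}{4918641511}$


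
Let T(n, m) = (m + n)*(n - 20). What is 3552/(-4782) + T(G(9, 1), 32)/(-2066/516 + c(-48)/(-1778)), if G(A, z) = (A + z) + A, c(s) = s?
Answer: 8782887374/726979565 ≈ 12.081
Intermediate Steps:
G(A, z) = z + 2*A
T(n, m) = (-20 + n)*(m + n) (T(n, m) = (m + n)*(-20 + n) = (-20 + n)*(m + n))
3552/(-4782) + T(G(9, 1), 32)/(-2066/516 + c(-48)/(-1778)) = 3552/(-4782) + ((1 + 2*9)**2 - 20*32 - 20*(1 + 2*9) + 32*(1 + 2*9))/(-2066/516 - 48/(-1778)) = 3552*(-1/4782) + ((1 + 18)**2 - 640 - 20*(1 + 18) + 32*(1 + 18))/(-2066*1/516 - 48*(-1/1778)) = -592/797 + (19**2 - 640 - 20*19 + 32*19)/(-1033/258 + 24/889) = -592/797 + (361 - 640 - 380 + 608)/(-912145/229362) = -592/797 - 51*(-229362/912145) = -592/797 + 11697462/912145 = 8782887374/726979565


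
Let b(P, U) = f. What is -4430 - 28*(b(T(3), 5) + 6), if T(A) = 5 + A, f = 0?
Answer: -4598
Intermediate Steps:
b(P, U) = 0
-4430 - 28*(b(T(3), 5) + 6) = -4430 - 28*(0 + 6) = -4430 - 28*6 = -4430 - 1*168 = -4430 - 168 = -4598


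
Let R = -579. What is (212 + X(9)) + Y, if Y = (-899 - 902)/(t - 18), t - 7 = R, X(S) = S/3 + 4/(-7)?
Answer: 898197/4130 ≈ 217.48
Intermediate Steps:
X(S) = -4/7 + S/3 (X(S) = S*(1/3) + 4*(-1/7) = S/3 - 4/7 = -4/7 + S/3)
t = -572 (t = 7 - 579 = -572)
Y = 1801/590 (Y = (-899 - 902)/(-572 - 18) = -1801/(-590) = -1801*(-1/590) = 1801/590 ≈ 3.0525)
(212 + X(9)) + Y = (212 + (-4/7 + (1/3)*9)) + 1801/590 = (212 + (-4/7 + 3)) + 1801/590 = (212 + 17/7) + 1801/590 = 1501/7 + 1801/590 = 898197/4130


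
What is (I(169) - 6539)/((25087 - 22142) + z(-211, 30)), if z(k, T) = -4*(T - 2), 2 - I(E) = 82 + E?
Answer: -6788/2833 ≈ -2.3960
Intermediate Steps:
I(E) = -80 - E (I(E) = 2 - (82 + E) = 2 + (-82 - E) = -80 - E)
z(k, T) = 8 - 4*T (z(k, T) = -4*(-2 + T) = 8 - 4*T)
(I(169) - 6539)/((25087 - 22142) + z(-211, 30)) = ((-80 - 1*169) - 6539)/((25087 - 22142) + (8 - 4*30)) = ((-80 - 169) - 6539)/(2945 + (8 - 120)) = (-249 - 6539)/(2945 - 112) = -6788/2833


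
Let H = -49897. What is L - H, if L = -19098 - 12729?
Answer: 18070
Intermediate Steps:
L = -31827
L - H = -31827 - 1*(-49897) = -31827 + 49897 = 18070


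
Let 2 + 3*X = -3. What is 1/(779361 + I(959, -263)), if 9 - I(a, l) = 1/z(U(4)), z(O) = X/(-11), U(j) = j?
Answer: 5/3896817 ≈ 1.2831e-6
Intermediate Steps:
X = -5/3 (X = -⅔ + (⅓)*(-3) = -⅔ - 1 = -5/3 ≈ -1.6667)
z(O) = 5/33 (z(O) = -5/3/(-11) = -5/3*(-1/11) = 5/33)
I(a, l) = 12/5 (I(a, l) = 9 - 1/5/33 = 9 - 1*33/5 = 9 - 33/5 = 12/5)
1/(779361 + I(959, -263)) = 1/(779361 + 12/5) = 1/(3896817/5) = 5/3896817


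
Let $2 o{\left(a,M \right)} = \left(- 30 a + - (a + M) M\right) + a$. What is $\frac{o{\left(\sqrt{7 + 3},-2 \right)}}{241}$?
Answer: $- \frac{2}{241} - \frac{27 \sqrt{10}}{482} \approx -0.18544$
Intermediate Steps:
$o{\left(a,M \right)} = - \frac{29 a}{2} + \frac{M \left(- M - a\right)}{2}$ ($o{\left(a,M \right)} = \frac{\left(- 30 a + - (a + M) M\right) + a}{2} = \frac{\left(- 30 a + - (M + a) M\right) + a}{2} = \frac{\left(- 30 a + \left(- M - a\right) M\right) + a}{2} = \frac{\left(- 30 a + M \left(- M - a\right)\right) + a}{2} = \frac{- 29 a + M \left(- M - a\right)}{2} = - \frac{29 a}{2} + \frac{M \left(- M - a\right)}{2}$)
$\frac{o{\left(\sqrt{7 + 3},-2 \right)}}{241} = \frac{- \frac{29 \sqrt{7 + 3}}{2} - \frac{\left(-2\right)^{2}}{2} - - \sqrt{7 + 3}}{241} = \left(- \frac{29 \sqrt{10}}{2} - 2 - - \sqrt{10}\right) \frac{1}{241} = \left(- \frac{29 \sqrt{10}}{2} - 2 + \sqrt{10}\right) \frac{1}{241} = \left(-2 - \frac{27 \sqrt{10}}{2}\right) \frac{1}{241} = - \frac{2}{241} - \frac{27 \sqrt{10}}{482}$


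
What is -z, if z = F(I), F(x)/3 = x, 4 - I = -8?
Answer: -36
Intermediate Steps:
I = 12 (I = 4 - 1*(-8) = 4 + 8 = 12)
F(x) = 3*x
z = 36 (z = 3*12 = 36)
-z = -1*36 = -36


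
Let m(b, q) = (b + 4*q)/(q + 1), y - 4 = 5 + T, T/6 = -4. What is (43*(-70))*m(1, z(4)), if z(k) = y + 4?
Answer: -12943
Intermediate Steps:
T = -24 (T = 6*(-4) = -24)
y = -15 (y = 4 + (5 - 24) = 4 - 19 = -15)
z(k) = -11 (z(k) = -15 + 4 = -11)
m(b, q) = (b + 4*q)/(1 + q)
(43*(-70))*m(1, z(4)) = (43*(-70))*((1 + 4*(-11))/(1 - 11)) = -3010*(1 - 44)/(-10) = -(-301)*(-43) = -3010*43/10 = -12943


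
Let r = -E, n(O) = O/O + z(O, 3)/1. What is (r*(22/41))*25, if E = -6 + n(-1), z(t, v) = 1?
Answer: 2200/41 ≈ 53.659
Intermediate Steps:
n(O) = 2 (n(O) = O/O + 1/1 = 1 + 1*1 = 1 + 1 = 2)
E = -4 (E = -6 + 2 = -4)
r = 4 (r = -1*(-4) = 4)
(r*(22/41))*25 = (4*(22/41))*25 = (88/41)*25 = 2200/41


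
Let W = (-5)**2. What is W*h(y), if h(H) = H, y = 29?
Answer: 725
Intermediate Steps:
W = 25
W*h(y) = 25*29 = 725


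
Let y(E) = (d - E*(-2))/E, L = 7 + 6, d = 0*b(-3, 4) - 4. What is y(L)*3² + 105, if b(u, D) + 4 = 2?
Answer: 1563/13 ≈ 120.23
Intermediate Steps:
b(u, D) = -2 (b(u, D) = -4 + 2 = -2)
d = -4 (d = 0*(-2) - 4 = 0 - 4 = -4)
L = 13
y(E) = (-4 + 2*E)/E (y(E) = (-4 - E*(-2))/E = (-4 - (-2)*E)/E = (-4 + 2*E)/E)
y(L)*3² + 105 = (2 - 4/13)*3² + 105 = (2 - 4*1/13)*9 + 105 = (2 - 4/13)*9 + 105 = (22/13)*9 + 105 = 198/13 + 105 = 1563/13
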